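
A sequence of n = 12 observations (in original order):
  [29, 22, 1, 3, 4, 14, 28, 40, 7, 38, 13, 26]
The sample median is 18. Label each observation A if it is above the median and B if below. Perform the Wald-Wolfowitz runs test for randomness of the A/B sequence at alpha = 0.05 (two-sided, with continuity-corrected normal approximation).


Step 1: Compute median = 18; label A = above, B = below.
Labels in order: AABBBBAABABA  (n_A = 6, n_B = 6)
Step 2: Count runs R = 7.
Step 3: Under H0 (random ordering), E[R] = 2*n_A*n_B/(n_A+n_B) + 1 = 2*6*6/12 + 1 = 7.0000.
        Var[R] = 2*n_A*n_B*(2*n_A*n_B - n_A - n_B) / ((n_A+n_B)^2 * (n_A+n_B-1)) = 4320/1584 = 2.7273.
        SD[R] = 1.6514.
Step 4: R = E[R], so z = 0 with no continuity correction.
Step 5: Two-sided p-value via normal approximation = 2*(1 - Phi(|z|)) = 1.000000.
Step 6: alpha = 0.05. fail to reject H0.

R = 7, z = 0.0000, p = 1.000000, fail to reject H0.


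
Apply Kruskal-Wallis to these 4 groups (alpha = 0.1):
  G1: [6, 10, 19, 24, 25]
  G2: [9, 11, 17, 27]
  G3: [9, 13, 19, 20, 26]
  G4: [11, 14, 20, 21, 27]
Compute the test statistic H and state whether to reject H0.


Step 1: Combine all N = 19 observations and assign midranks.
sorted (value, group, rank): (6,G1,1), (9,G2,2.5), (9,G3,2.5), (10,G1,4), (11,G2,5.5), (11,G4,5.5), (13,G3,7), (14,G4,8), (17,G2,9), (19,G1,10.5), (19,G3,10.5), (20,G3,12.5), (20,G4,12.5), (21,G4,14), (24,G1,15), (25,G1,16), (26,G3,17), (27,G2,18.5), (27,G4,18.5)
Step 2: Sum ranks within each group.
R_1 = 46.5 (n_1 = 5)
R_2 = 35.5 (n_2 = 4)
R_3 = 49.5 (n_3 = 5)
R_4 = 58.5 (n_4 = 5)
Step 3: H = 12/(N(N+1)) * sum(R_i^2/n_i) - 3(N+1)
     = 12/(19*20) * (46.5^2/5 + 35.5^2/4 + 49.5^2/5 + 58.5^2/5) - 3*20
     = 0.031579 * 1922.01 - 60
     = 0.695132.
Step 4: Ties present; correction factor C = 1 - 30/(19^3 - 19) = 0.995614. Corrected H = 0.695132 / 0.995614 = 0.698194.
Step 5: Under H0, H ~ chi^2(3); p-value = 0.873629.
Step 6: alpha = 0.1. fail to reject H0.

H = 0.6982, df = 3, p = 0.873629, fail to reject H0.


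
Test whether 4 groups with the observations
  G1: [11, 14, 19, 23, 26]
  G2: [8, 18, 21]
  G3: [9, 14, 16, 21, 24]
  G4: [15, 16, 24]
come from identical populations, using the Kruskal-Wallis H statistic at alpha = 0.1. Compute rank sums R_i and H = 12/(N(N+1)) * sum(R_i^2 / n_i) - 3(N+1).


Step 1: Combine all N = 16 observations and assign midranks.
sorted (value, group, rank): (8,G2,1), (9,G3,2), (11,G1,3), (14,G1,4.5), (14,G3,4.5), (15,G4,6), (16,G3,7.5), (16,G4,7.5), (18,G2,9), (19,G1,10), (21,G2,11.5), (21,G3,11.5), (23,G1,13), (24,G3,14.5), (24,G4,14.5), (26,G1,16)
Step 2: Sum ranks within each group.
R_1 = 46.5 (n_1 = 5)
R_2 = 21.5 (n_2 = 3)
R_3 = 40 (n_3 = 5)
R_4 = 28 (n_4 = 3)
Step 3: H = 12/(N(N+1)) * sum(R_i^2/n_i) - 3(N+1)
     = 12/(16*17) * (46.5^2/5 + 21.5^2/3 + 40^2/5 + 28^2/3) - 3*17
     = 0.044118 * 1167.87 - 51
     = 0.523529.
Step 4: Ties present; correction factor C = 1 - 24/(16^3 - 16) = 0.994118. Corrected H = 0.523529 / 0.994118 = 0.526627.
Step 5: Under H0, H ~ chi^2(3); p-value = 0.913004.
Step 6: alpha = 0.1. fail to reject H0.

H = 0.5266, df = 3, p = 0.913004, fail to reject H0.


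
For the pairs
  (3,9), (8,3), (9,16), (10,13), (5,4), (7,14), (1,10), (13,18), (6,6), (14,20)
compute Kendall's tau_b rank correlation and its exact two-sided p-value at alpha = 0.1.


Step 1: Enumerate the 45 unordered pairs (i,j) with i<j and classify each by sign(x_j-x_i) * sign(y_j-y_i).
  (1,2):dx=+5,dy=-6->D; (1,3):dx=+6,dy=+7->C; (1,4):dx=+7,dy=+4->C; (1,5):dx=+2,dy=-5->D
  (1,6):dx=+4,dy=+5->C; (1,7):dx=-2,dy=+1->D; (1,8):dx=+10,dy=+9->C; (1,9):dx=+3,dy=-3->D
  (1,10):dx=+11,dy=+11->C; (2,3):dx=+1,dy=+13->C; (2,4):dx=+2,dy=+10->C; (2,5):dx=-3,dy=+1->D
  (2,6):dx=-1,dy=+11->D; (2,7):dx=-7,dy=+7->D; (2,8):dx=+5,dy=+15->C; (2,9):dx=-2,dy=+3->D
  (2,10):dx=+6,dy=+17->C; (3,4):dx=+1,dy=-3->D; (3,5):dx=-4,dy=-12->C; (3,6):dx=-2,dy=-2->C
  (3,7):dx=-8,dy=-6->C; (3,8):dx=+4,dy=+2->C; (3,9):dx=-3,dy=-10->C; (3,10):dx=+5,dy=+4->C
  (4,5):dx=-5,dy=-9->C; (4,6):dx=-3,dy=+1->D; (4,7):dx=-9,dy=-3->C; (4,8):dx=+3,dy=+5->C
  (4,9):dx=-4,dy=-7->C; (4,10):dx=+4,dy=+7->C; (5,6):dx=+2,dy=+10->C; (5,7):dx=-4,dy=+6->D
  (5,8):dx=+8,dy=+14->C; (5,9):dx=+1,dy=+2->C; (5,10):dx=+9,dy=+16->C; (6,7):dx=-6,dy=-4->C
  (6,8):dx=+6,dy=+4->C; (6,9):dx=-1,dy=-8->C; (6,10):dx=+7,dy=+6->C; (7,8):dx=+12,dy=+8->C
  (7,9):dx=+5,dy=-4->D; (7,10):dx=+13,dy=+10->C; (8,9):dx=-7,dy=-12->C; (8,10):dx=+1,dy=+2->C
  (9,10):dx=+8,dy=+14->C
Step 2: C = 33, D = 12, total pairs = 45.
Step 3: tau = (C - D)/(n(n-1)/2) = (33 - 12)/45 = 0.466667.
Step 4: Exact two-sided p-value (enumerate n! = 3628800 permutations of y under H0): p = 0.072550.
Step 5: alpha = 0.1. reject H0.

tau_b = 0.4667 (C=33, D=12), p = 0.072550, reject H0.


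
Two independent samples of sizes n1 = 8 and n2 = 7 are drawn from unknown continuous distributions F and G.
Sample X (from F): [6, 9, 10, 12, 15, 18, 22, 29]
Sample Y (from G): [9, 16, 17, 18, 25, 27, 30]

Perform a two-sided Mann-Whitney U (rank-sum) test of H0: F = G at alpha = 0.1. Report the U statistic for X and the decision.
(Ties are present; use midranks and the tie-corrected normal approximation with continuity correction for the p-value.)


Step 1: Combine and sort all 15 observations; assign midranks.
sorted (value, group): (6,X), (9,X), (9,Y), (10,X), (12,X), (15,X), (16,Y), (17,Y), (18,X), (18,Y), (22,X), (25,Y), (27,Y), (29,X), (30,Y)
ranks: 6->1, 9->2.5, 9->2.5, 10->4, 12->5, 15->6, 16->7, 17->8, 18->9.5, 18->9.5, 22->11, 25->12, 27->13, 29->14, 30->15
Step 2: Rank sum for X: R1 = 1 + 2.5 + 4 + 5 + 6 + 9.5 + 11 + 14 = 53.
Step 3: U_X = R1 - n1(n1+1)/2 = 53 - 8*9/2 = 53 - 36 = 17.
       U_Y = n1*n2 - U_X = 56 - 17 = 39.
Step 4: Ties are present, so use the tie-corrected normal approximation (with continuity correction) for the p-value.
Step 5: p-value = 0.223485; compare to alpha = 0.1. fail to reject H0.

U_X = 17, p = 0.223485, fail to reject H0 at alpha = 0.1.


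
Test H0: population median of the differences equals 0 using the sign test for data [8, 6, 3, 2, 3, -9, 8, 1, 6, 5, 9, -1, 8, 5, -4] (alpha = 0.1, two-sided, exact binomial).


Step 1: Discard zero differences. Original n = 15; n_eff = number of nonzero differences = 15.
Nonzero differences (with sign): +8, +6, +3, +2, +3, -9, +8, +1, +6, +5, +9, -1, +8, +5, -4
Step 2: Count signs: positive = 12, negative = 3.
Step 3: Under H0: P(positive) = 0.5, so the number of positives S ~ Bin(15, 0.5).
Step 4: Two-sided exact p-value = sum of Bin(15,0.5) probabilities at or below the observed probability = 0.035156.
Step 5: alpha = 0.1. reject H0.

n_eff = 15, pos = 12, neg = 3, p = 0.035156, reject H0.


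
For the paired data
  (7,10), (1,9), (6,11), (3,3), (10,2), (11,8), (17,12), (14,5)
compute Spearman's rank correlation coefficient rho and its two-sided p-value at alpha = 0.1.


Step 1: Rank x and y separately (midranks; no ties here).
rank(x): 7->4, 1->1, 6->3, 3->2, 10->5, 11->6, 17->8, 14->7
rank(y): 10->6, 9->5, 11->7, 3->2, 2->1, 8->4, 12->8, 5->3
Step 2: d_i = R_x(i) - R_y(i); compute d_i^2.
  (4-6)^2=4, (1-5)^2=16, (3-7)^2=16, (2-2)^2=0, (5-1)^2=16, (6-4)^2=4, (8-8)^2=0, (7-3)^2=16
sum(d^2) = 72.
Step 3: rho = 1 - 6*72 / (8*(8^2 - 1)) = 1 - 432/504 = 0.142857.
Step 4: Under H0, t = rho * sqrt((n-2)/(1-rho^2)) = 0.3536 ~ t(6).
Step 5: Two-sided p-value from the t-distribution with 6 df = 0.735765.
Step 6: alpha = 0.1. fail to reject H0.

rho = 0.1429, p = 0.735765, fail to reject H0 at alpha = 0.1.


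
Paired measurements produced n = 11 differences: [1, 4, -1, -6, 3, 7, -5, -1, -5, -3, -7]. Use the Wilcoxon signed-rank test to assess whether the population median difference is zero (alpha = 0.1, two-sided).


Step 1: Drop any zero differences (none here) and take |d_i|.
|d| = [1, 4, 1, 6, 3, 7, 5, 1, 5, 3, 7]
Step 2: Midrank |d_i| (ties get averaged ranks).
ranks: |1|->2, |4|->6, |1|->2, |6|->9, |3|->4.5, |7|->10.5, |5|->7.5, |1|->2, |5|->7.5, |3|->4.5, |7|->10.5
Step 3: Attach original signs; sum ranks with positive sign and with negative sign.
W+ = 2 + 6 + 4.5 + 10.5 = 23
W- = 2 + 9 + 7.5 + 2 + 7.5 + 4.5 + 10.5 = 43
(Check: W+ + W- = 66 should equal n(n+1)/2 = 66.)
Step 4: Test statistic W = min(W+, W-) = 23.
Step 5: Ties in |d|, so use the tie-corrected normal approximation.
        E[W] = n(n+1)/4 = 11*12/4 = 33.
        Tie groups: |d|=1 (t=3), |d|=3 (t=2), |d|=5 (t=2), |d|=7 (t=2); sum(t^3 - t) = 42.
        Var[W] = n(n+1)(2n+1)/24 - sum(t^3-t)/48 = 3036/24 - 42/48 = 125.625.
        z = (W - E[W]) / sqrt(Var[W]) = (23 - 33) / 11.2083 = -0.8922.
        Two-sided p = 2*Phi(z) = 0.372286.
Step 6: alpha = 0.1. fail to reject H0.

W+ = 23, W- = 43, W = min = 23, p = 0.372286, fail to reject H0.


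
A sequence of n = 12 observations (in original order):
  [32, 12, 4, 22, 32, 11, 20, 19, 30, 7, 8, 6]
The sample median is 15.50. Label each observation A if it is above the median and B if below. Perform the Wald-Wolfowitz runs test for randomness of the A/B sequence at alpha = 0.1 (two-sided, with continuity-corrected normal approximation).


Step 1: Compute median = 15.50; label A = above, B = below.
Labels in order: ABBAABAAABBB  (n_A = 6, n_B = 6)
Step 2: Count runs R = 6.
Step 3: Under H0 (random ordering), E[R] = 2*n_A*n_B/(n_A+n_B) + 1 = 2*6*6/12 + 1 = 7.0000.
        Var[R] = 2*n_A*n_B*(2*n_A*n_B - n_A - n_B) / ((n_A+n_B)^2 * (n_A+n_B-1)) = 4320/1584 = 2.7273.
        SD[R] = 1.6514.
Step 4: Continuity-corrected z = (R + 0.5 - E[R]) / SD[R] = (6 + 0.5 - 7.0000) / 1.6514 = -0.3028.
Step 5: Two-sided p-value via normal approximation = 2*(1 - Phi(|z|)) = 0.762069.
Step 6: alpha = 0.1. fail to reject H0.

R = 6, z = -0.3028, p = 0.762069, fail to reject H0.


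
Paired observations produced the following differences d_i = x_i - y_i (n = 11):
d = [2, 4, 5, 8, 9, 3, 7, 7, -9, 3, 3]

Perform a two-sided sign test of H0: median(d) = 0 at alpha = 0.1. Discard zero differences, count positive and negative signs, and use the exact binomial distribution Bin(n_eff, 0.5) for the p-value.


Step 1: Discard zero differences. Original n = 11; n_eff = number of nonzero differences = 11.
Nonzero differences (with sign): +2, +4, +5, +8, +9, +3, +7, +7, -9, +3, +3
Step 2: Count signs: positive = 10, negative = 1.
Step 3: Under H0: P(positive) = 0.5, so the number of positives S ~ Bin(11, 0.5).
Step 4: Two-sided exact p-value = sum of Bin(11,0.5) probabilities at or below the observed probability = 0.011719.
Step 5: alpha = 0.1. reject H0.

n_eff = 11, pos = 10, neg = 1, p = 0.011719, reject H0.


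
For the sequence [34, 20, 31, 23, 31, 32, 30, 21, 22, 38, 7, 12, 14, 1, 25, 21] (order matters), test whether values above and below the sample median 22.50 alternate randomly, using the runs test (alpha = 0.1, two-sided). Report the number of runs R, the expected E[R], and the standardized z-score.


Step 1: Compute median = 22.50; label A = above, B = below.
Labels in order: ABAAAAABBABBBBAB  (n_A = 8, n_B = 8)
Step 2: Count runs R = 8.
Step 3: Under H0 (random ordering), E[R] = 2*n_A*n_B/(n_A+n_B) + 1 = 2*8*8/16 + 1 = 9.0000.
        Var[R] = 2*n_A*n_B*(2*n_A*n_B - n_A - n_B) / ((n_A+n_B)^2 * (n_A+n_B-1)) = 14336/3840 = 3.7333.
        SD[R] = 1.9322.
Step 4: Continuity-corrected z = (R + 0.5 - E[R]) / SD[R] = (8 + 0.5 - 9.0000) / 1.9322 = -0.2588.
Step 5: Two-sided p-value via normal approximation = 2*(1 - Phi(|z|)) = 0.795809.
Step 6: alpha = 0.1. fail to reject H0.

R = 8, z = -0.2588, p = 0.795809, fail to reject H0.


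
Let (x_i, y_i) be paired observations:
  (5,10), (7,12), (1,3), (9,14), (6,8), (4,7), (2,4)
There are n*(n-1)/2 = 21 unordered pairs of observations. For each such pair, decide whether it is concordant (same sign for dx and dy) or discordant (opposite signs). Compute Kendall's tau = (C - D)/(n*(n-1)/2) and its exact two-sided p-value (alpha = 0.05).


Step 1: Enumerate the 21 unordered pairs (i,j) with i<j and classify each by sign(x_j-x_i) * sign(y_j-y_i).
  (1,2):dx=+2,dy=+2->C; (1,3):dx=-4,dy=-7->C; (1,4):dx=+4,dy=+4->C; (1,5):dx=+1,dy=-2->D
  (1,6):dx=-1,dy=-3->C; (1,7):dx=-3,dy=-6->C; (2,3):dx=-6,dy=-9->C; (2,4):dx=+2,dy=+2->C
  (2,5):dx=-1,dy=-4->C; (2,6):dx=-3,dy=-5->C; (2,7):dx=-5,dy=-8->C; (3,4):dx=+8,dy=+11->C
  (3,5):dx=+5,dy=+5->C; (3,6):dx=+3,dy=+4->C; (3,7):dx=+1,dy=+1->C; (4,5):dx=-3,dy=-6->C
  (4,6):dx=-5,dy=-7->C; (4,7):dx=-7,dy=-10->C; (5,6):dx=-2,dy=-1->C; (5,7):dx=-4,dy=-4->C
  (6,7):dx=-2,dy=-3->C
Step 2: C = 20, D = 1, total pairs = 21.
Step 3: tau = (C - D)/(n(n-1)/2) = (20 - 1)/21 = 0.904762.
Step 4: Exact two-sided p-value (enumerate n! = 5040 permutations of y under H0): p = 0.002778.
Step 5: alpha = 0.05. reject H0.

tau_b = 0.9048 (C=20, D=1), p = 0.002778, reject H0.


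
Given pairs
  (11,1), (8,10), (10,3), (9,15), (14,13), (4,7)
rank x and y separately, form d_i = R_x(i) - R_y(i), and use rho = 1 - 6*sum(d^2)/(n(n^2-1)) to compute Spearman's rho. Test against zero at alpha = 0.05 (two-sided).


Step 1: Rank x and y separately (midranks; no ties here).
rank(x): 11->5, 8->2, 10->4, 9->3, 14->6, 4->1
rank(y): 1->1, 10->4, 3->2, 15->6, 13->5, 7->3
Step 2: d_i = R_x(i) - R_y(i); compute d_i^2.
  (5-1)^2=16, (2-4)^2=4, (4-2)^2=4, (3-6)^2=9, (6-5)^2=1, (1-3)^2=4
sum(d^2) = 38.
Step 3: rho = 1 - 6*38 / (6*(6^2 - 1)) = 1 - 228/210 = -0.085714.
Step 4: Under H0, t = rho * sqrt((n-2)/(1-rho^2)) = -0.1721 ~ t(4).
Step 5: Two-sided p-value from the t-distribution with 4 df = 0.871743.
Step 6: alpha = 0.05. fail to reject H0.

rho = -0.0857, p = 0.871743, fail to reject H0 at alpha = 0.05.


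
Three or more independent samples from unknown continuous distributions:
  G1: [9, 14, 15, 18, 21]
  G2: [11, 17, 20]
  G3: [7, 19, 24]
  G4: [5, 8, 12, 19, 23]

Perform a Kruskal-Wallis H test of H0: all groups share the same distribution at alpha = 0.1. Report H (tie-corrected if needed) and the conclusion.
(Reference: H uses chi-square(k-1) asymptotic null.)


Step 1: Combine all N = 16 observations and assign midranks.
sorted (value, group, rank): (5,G4,1), (7,G3,2), (8,G4,3), (9,G1,4), (11,G2,5), (12,G4,6), (14,G1,7), (15,G1,8), (17,G2,9), (18,G1,10), (19,G3,11.5), (19,G4,11.5), (20,G2,13), (21,G1,14), (23,G4,15), (24,G3,16)
Step 2: Sum ranks within each group.
R_1 = 43 (n_1 = 5)
R_2 = 27 (n_2 = 3)
R_3 = 29.5 (n_3 = 3)
R_4 = 36.5 (n_4 = 5)
Step 3: H = 12/(N(N+1)) * sum(R_i^2/n_i) - 3(N+1)
     = 12/(16*17) * (43^2/5 + 27^2/3 + 29.5^2/3 + 36.5^2/5) - 3*17
     = 0.044118 * 1169.33 - 51
     = 0.588235.
Step 4: Ties present; correction factor C = 1 - 6/(16^3 - 16) = 0.998529. Corrected H = 0.588235 / 0.998529 = 0.589102.
Step 5: Under H0, H ~ chi^2(3); p-value = 0.898923.
Step 6: alpha = 0.1. fail to reject H0.

H = 0.5891, df = 3, p = 0.898923, fail to reject H0.


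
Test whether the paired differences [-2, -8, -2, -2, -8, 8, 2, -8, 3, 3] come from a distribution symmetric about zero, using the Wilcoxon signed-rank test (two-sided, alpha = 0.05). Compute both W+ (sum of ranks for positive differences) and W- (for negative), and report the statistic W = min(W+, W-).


Step 1: Drop any zero differences (none here) and take |d_i|.
|d| = [2, 8, 2, 2, 8, 8, 2, 8, 3, 3]
Step 2: Midrank |d_i| (ties get averaged ranks).
ranks: |2|->2.5, |8|->8.5, |2|->2.5, |2|->2.5, |8|->8.5, |8|->8.5, |2|->2.5, |8|->8.5, |3|->5.5, |3|->5.5
Step 3: Attach original signs; sum ranks with positive sign and with negative sign.
W+ = 8.5 + 2.5 + 5.5 + 5.5 = 22
W- = 2.5 + 8.5 + 2.5 + 2.5 + 8.5 + 8.5 = 33
(Check: W+ + W- = 55 should equal n(n+1)/2 = 55.)
Step 4: Test statistic W = min(W+, W-) = 22.
Step 5: Ties in |d|, so use the tie-corrected normal approximation.
        E[W] = n(n+1)/4 = 10*11/4 = 27.5.
        Tie groups: |d|=2 (t=4), |d|=3 (t=2), |d|=8 (t=4); sum(t^3 - t) = 126.
        Var[W] = n(n+1)(2n+1)/24 - sum(t^3-t)/48 = 2310/24 - 126/48 = 93.625.
        z = (W - E[W]) / sqrt(Var[W]) = (22 - 27.5) / 9.6760 = -0.5684.
        Two-sided p = 2*Phi(z) = 0.569752.
Step 6: alpha = 0.05. fail to reject H0.

W+ = 22, W- = 33, W = min = 22, p = 0.569752, fail to reject H0.


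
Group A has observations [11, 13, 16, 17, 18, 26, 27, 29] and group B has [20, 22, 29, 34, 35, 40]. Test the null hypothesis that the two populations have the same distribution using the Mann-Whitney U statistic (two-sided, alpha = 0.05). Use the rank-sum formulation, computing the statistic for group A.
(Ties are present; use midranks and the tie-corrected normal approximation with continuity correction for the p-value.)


Step 1: Combine and sort all 14 observations; assign midranks.
sorted (value, group): (11,X), (13,X), (16,X), (17,X), (18,X), (20,Y), (22,Y), (26,X), (27,X), (29,X), (29,Y), (34,Y), (35,Y), (40,Y)
ranks: 11->1, 13->2, 16->3, 17->4, 18->5, 20->6, 22->7, 26->8, 27->9, 29->10.5, 29->10.5, 34->12, 35->13, 40->14
Step 2: Rank sum for X: R1 = 1 + 2 + 3 + 4 + 5 + 8 + 9 + 10.5 = 42.5.
Step 3: U_X = R1 - n1(n1+1)/2 = 42.5 - 8*9/2 = 42.5 - 36 = 6.5.
       U_Y = n1*n2 - U_X = 48 - 6.5 = 41.5.
Step 4: Ties are present, so use the tie-corrected normal approximation (with continuity correction) for the p-value.
Step 5: p-value = 0.028013; compare to alpha = 0.05. reject H0.

U_X = 6.5, p = 0.028013, reject H0 at alpha = 0.05.


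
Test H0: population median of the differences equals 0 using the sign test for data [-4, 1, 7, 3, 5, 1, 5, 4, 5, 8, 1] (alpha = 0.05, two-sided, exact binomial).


Step 1: Discard zero differences. Original n = 11; n_eff = number of nonzero differences = 11.
Nonzero differences (with sign): -4, +1, +7, +3, +5, +1, +5, +4, +5, +8, +1
Step 2: Count signs: positive = 10, negative = 1.
Step 3: Under H0: P(positive) = 0.5, so the number of positives S ~ Bin(11, 0.5).
Step 4: Two-sided exact p-value = sum of Bin(11,0.5) probabilities at or below the observed probability = 0.011719.
Step 5: alpha = 0.05. reject H0.

n_eff = 11, pos = 10, neg = 1, p = 0.011719, reject H0.


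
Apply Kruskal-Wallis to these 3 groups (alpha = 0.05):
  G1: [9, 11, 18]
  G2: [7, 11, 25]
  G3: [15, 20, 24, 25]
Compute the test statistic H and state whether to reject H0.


Step 1: Combine all N = 10 observations and assign midranks.
sorted (value, group, rank): (7,G2,1), (9,G1,2), (11,G1,3.5), (11,G2,3.5), (15,G3,5), (18,G1,6), (20,G3,7), (24,G3,8), (25,G2,9.5), (25,G3,9.5)
Step 2: Sum ranks within each group.
R_1 = 11.5 (n_1 = 3)
R_2 = 14 (n_2 = 3)
R_3 = 29.5 (n_3 = 4)
Step 3: H = 12/(N(N+1)) * sum(R_i^2/n_i) - 3(N+1)
     = 12/(10*11) * (11.5^2/3 + 14^2/3 + 29.5^2/4) - 3*11
     = 0.109091 * 326.979 - 33
     = 2.670455.
Step 4: Ties present; correction factor C = 1 - 12/(10^3 - 10) = 0.987879. Corrected H = 2.670455 / 0.987879 = 2.703221.
Step 5: Under H0, H ~ chi^2(2); p-value = 0.258823.
Step 6: alpha = 0.05. fail to reject H0.

H = 2.7032, df = 2, p = 0.258823, fail to reject H0.


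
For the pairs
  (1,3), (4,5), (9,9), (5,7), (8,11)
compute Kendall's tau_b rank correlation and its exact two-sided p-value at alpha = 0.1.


Step 1: Enumerate the 10 unordered pairs (i,j) with i<j and classify each by sign(x_j-x_i) * sign(y_j-y_i).
  (1,2):dx=+3,dy=+2->C; (1,3):dx=+8,dy=+6->C; (1,4):dx=+4,dy=+4->C; (1,5):dx=+7,dy=+8->C
  (2,3):dx=+5,dy=+4->C; (2,4):dx=+1,dy=+2->C; (2,5):dx=+4,dy=+6->C; (3,4):dx=-4,dy=-2->C
  (3,5):dx=-1,dy=+2->D; (4,5):dx=+3,dy=+4->C
Step 2: C = 9, D = 1, total pairs = 10.
Step 3: tau = (C - D)/(n(n-1)/2) = (9 - 1)/10 = 0.800000.
Step 4: Exact two-sided p-value (enumerate n! = 120 permutations of y under H0): p = 0.083333.
Step 5: alpha = 0.1. reject H0.

tau_b = 0.8000 (C=9, D=1), p = 0.083333, reject H0.


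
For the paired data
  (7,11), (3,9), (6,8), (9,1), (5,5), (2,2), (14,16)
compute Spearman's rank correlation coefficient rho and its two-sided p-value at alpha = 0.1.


Step 1: Rank x and y separately (midranks; no ties here).
rank(x): 7->5, 3->2, 6->4, 9->6, 5->3, 2->1, 14->7
rank(y): 11->6, 9->5, 8->4, 1->1, 5->3, 2->2, 16->7
Step 2: d_i = R_x(i) - R_y(i); compute d_i^2.
  (5-6)^2=1, (2-5)^2=9, (4-4)^2=0, (6-1)^2=25, (3-3)^2=0, (1-2)^2=1, (7-7)^2=0
sum(d^2) = 36.
Step 3: rho = 1 - 6*36 / (7*(7^2 - 1)) = 1 - 216/336 = 0.357143.
Step 4: Under H0, t = rho * sqrt((n-2)/(1-rho^2)) = 0.8550 ~ t(5).
Step 5: Two-sided p-value from the t-distribution with 5 df = 0.431611.
Step 6: alpha = 0.1. fail to reject H0.

rho = 0.3571, p = 0.431611, fail to reject H0 at alpha = 0.1.


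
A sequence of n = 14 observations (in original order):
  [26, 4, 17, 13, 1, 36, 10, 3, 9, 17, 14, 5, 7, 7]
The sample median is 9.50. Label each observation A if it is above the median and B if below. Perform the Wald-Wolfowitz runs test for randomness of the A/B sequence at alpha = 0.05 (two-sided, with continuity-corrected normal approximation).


Step 1: Compute median = 9.50; label A = above, B = below.
Labels in order: ABAABAABBAABBB  (n_A = 7, n_B = 7)
Step 2: Count runs R = 8.
Step 3: Under H0 (random ordering), E[R] = 2*n_A*n_B/(n_A+n_B) + 1 = 2*7*7/14 + 1 = 8.0000.
        Var[R] = 2*n_A*n_B*(2*n_A*n_B - n_A - n_B) / ((n_A+n_B)^2 * (n_A+n_B-1)) = 8232/2548 = 3.2308.
        SD[R] = 1.7974.
Step 4: R = E[R], so z = 0 with no continuity correction.
Step 5: Two-sided p-value via normal approximation = 2*(1 - Phi(|z|)) = 1.000000.
Step 6: alpha = 0.05. fail to reject H0.

R = 8, z = 0.0000, p = 1.000000, fail to reject H0.


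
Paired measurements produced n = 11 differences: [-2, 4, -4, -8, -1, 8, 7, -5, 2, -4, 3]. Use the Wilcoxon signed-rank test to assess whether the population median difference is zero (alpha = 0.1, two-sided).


Step 1: Drop any zero differences (none here) and take |d_i|.
|d| = [2, 4, 4, 8, 1, 8, 7, 5, 2, 4, 3]
Step 2: Midrank |d_i| (ties get averaged ranks).
ranks: |2|->2.5, |4|->6, |4|->6, |8|->10.5, |1|->1, |8|->10.5, |7|->9, |5|->8, |2|->2.5, |4|->6, |3|->4
Step 3: Attach original signs; sum ranks with positive sign and with negative sign.
W+ = 6 + 10.5 + 9 + 2.5 + 4 = 32
W- = 2.5 + 6 + 10.5 + 1 + 8 + 6 = 34
(Check: W+ + W- = 66 should equal n(n+1)/2 = 66.)
Step 4: Test statistic W = min(W+, W-) = 32.
Step 5: Ties in |d|, so use the tie-corrected normal approximation.
        E[W] = n(n+1)/4 = 11*12/4 = 33.
        Tie groups: |d|=2 (t=2), |d|=4 (t=3), |d|=8 (t=2); sum(t^3 - t) = 36.
        Var[W] = n(n+1)(2n+1)/24 - sum(t^3-t)/48 = 3036/24 - 36/48 = 125.75.
        z = (W - E[W]) / sqrt(Var[W]) = (32 - 33) / 11.2138 = -0.0892.
        Two-sided p = 2*Phi(z) = 0.928942.
Step 6: alpha = 0.1. fail to reject H0.

W+ = 32, W- = 34, W = min = 32, p = 0.928942, fail to reject H0.


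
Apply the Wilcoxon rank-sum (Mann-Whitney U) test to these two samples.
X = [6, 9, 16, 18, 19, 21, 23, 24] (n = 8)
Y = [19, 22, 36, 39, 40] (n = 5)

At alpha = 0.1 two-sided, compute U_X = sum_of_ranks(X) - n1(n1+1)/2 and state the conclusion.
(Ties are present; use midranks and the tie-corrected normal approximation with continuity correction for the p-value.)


Step 1: Combine and sort all 13 observations; assign midranks.
sorted (value, group): (6,X), (9,X), (16,X), (18,X), (19,X), (19,Y), (21,X), (22,Y), (23,X), (24,X), (36,Y), (39,Y), (40,Y)
ranks: 6->1, 9->2, 16->3, 18->4, 19->5.5, 19->5.5, 21->7, 22->8, 23->9, 24->10, 36->11, 39->12, 40->13
Step 2: Rank sum for X: R1 = 1 + 2 + 3 + 4 + 5.5 + 7 + 9 + 10 = 41.5.
Step 3: U_X = R1 - n1(n1+1)/2 = 41.5 - 8*9/2 = 41.5 - 36 = 5.5.
       U_Y = n1*n2 - U_X = 40 - 5.5 = 34.5.
Step 4: Ties are present, so use the tie-corrected normal approximation (with continuity correction) for the p-value.
Step 5: p-value = 0.040149; compare to alpha = 0.1. reject H0.

U_X = 5.5, p = 0.040149, reject H0 at alpha = 0.1.


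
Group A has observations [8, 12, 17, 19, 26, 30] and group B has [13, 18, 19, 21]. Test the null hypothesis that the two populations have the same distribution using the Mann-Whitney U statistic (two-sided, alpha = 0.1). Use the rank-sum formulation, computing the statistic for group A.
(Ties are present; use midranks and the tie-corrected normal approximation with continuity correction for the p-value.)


Step 1: Combine and sort all 10 observations; assign midranks.
sorted (value, group): (8,X), (12,X), (13,Y), (17,X), (18,Y), (19,X), (19,Y), (21,Y), (26,X), (30,X)
ranks: 8->1, 12->2, 13->3, 17->4, 18->5, 19->6.5, 19->6.5, 21->8, 26->9, 30->10
Step 2: Rank sum for X: R1 = 1 + 2 + 4 + 6.5 + 9 + 10 = 32.5.
Step 3: U_X = R1 - n1(n1+1)/2 = 32.5 - 6*7/2 = 32.5 - 21 = 11.5.
       U_Y = n1*n2 - U_X = 24 - 11.5 = 12.5.
Step 4: Ties are present, so use the tie-corrected normal approximation (with continuity correction) for the p-value.
Step 5: p-value = 1.000000; compare to alpha = 0.1. fail to reject H0.

U_X = 11.5, p = 1.000000, fail to reject H0 at alpha = 0.1.


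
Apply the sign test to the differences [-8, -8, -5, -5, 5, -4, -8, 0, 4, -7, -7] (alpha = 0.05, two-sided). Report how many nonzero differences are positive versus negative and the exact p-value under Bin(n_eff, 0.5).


Step 1: Discard zero differences. Original n = 11; n_eff = number of nonzero differences = 10.
Nonzero differences (with sign): -8, -8, -5, -5, +5, -4, -8, +4, -7, -7
Step 2: Count signs: positive = 2, negative = 8.
Step 3: Under H0: P(positive) = 0.5, so the number of positives S ~ Bin(10, 0.5).
Step 4: Two-sided exact p-value = sum of Bin(10,0.5) probabilities at or below the observed probability = 0.109375.
Step 5: alpha = 0.05. fail to reject H0.

n_eff = 10, pos = 2, neg = 8, p = 0.109375, fail to reject H0.


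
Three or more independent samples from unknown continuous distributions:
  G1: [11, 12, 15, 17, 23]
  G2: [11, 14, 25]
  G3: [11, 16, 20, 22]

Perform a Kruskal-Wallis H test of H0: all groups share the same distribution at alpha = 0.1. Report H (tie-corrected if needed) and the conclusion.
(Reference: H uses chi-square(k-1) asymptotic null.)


Step 1: Combine all N = 12 observations and assign midranks.
sorted (value, group, rank): (11,G1,2), (11,G2,2), (11,G3,2), (12,G1,4), (14,G2,5), (15,G1,6), (16,G3,7), (17,G1,8), (20,G3,9), (22,G3,10), (23,G1,11), (25,G2,12)
Step 2: Sum ranks within each group.
R_1 = 31 (n_1 = 5)
R_2 = 19 (n_2 = 3)
R_3 = 28 (n_3 = 4)
Step 3: H = 12/(N(N+1)) * sum(R_i^2/n_i) - 3(N+1)
     = 12/(12*13) * (31^2/5 + 19^2/3 + 28^2/4) - 3*13
     = 0.076923 * 508.533 - 39
     = 0.117949.
Step 4: Ties present; correction factor C = 1 - 24/(12^3 - 12) = 0.986014. Corrected H = 0.117949 / 0.986014 = 0.119622.
Step 5: Under H0, H ~ chi^2(2); p-value = 0.941943.
Step 6: alpha = 0.1. fail to reject H0.

H = 0.1196, df = 2, p = 0.941943, fail to reject H0.


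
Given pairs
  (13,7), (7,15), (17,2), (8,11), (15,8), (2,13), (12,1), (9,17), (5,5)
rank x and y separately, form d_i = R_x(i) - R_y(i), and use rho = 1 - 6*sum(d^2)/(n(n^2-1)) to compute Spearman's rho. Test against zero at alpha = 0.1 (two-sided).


Step 1: Rank x and y separately (midranks; no ties here).
rank(x): 13->7, 7->3, 17->9, 8->4, 15->8, 2->1, 12->6, 9->5, 5->2
rank(y): 7->4, 15->8, 2->2, 11->6, 8->5, 13->7, 1->1, 17->9, 5->3
Step 2: d_i = R_x(i) - R_y(i); compute d_i^2.
  (7-4)^2=9, (3-8)^2=25, (9-2)^2=49, (4-6)^2=4, (8-5)^2=9, (1-7)^2=36, (6-1)^2=25, (5-9)^2=16, (2-3)^2=1
sum(d^2) = 174.
Step 3: rho = 1 - 6*174 / (9*(9^2 - 1)) = 1 - 1044/720 = -0.450000.
Step 4: Under H0, t = rho * sqrt((n-2)/(1-rho^2)) = -1.3332 ~ t(7).
Step 5: Two-sided p-value from the t-distribution with 7 df = 0.224216.
Step 6: alpha = 0.1. fail to reject H0.

rho = -0.4500, p = 0.224216, fail to reject H0 at alpha = 0.1.


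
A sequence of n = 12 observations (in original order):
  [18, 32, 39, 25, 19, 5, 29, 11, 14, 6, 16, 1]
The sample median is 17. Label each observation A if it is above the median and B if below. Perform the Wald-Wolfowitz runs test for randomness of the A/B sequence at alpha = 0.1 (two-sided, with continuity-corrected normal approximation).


Step 1: Compute median = 17; label A = above, B = below.
Labels in order: AAAAABABBBBB  (n_A = 6, n_B = 6)
Step 2: Count runs R = 4.
Step 3: Under H0 (random ordering), E[R] = 2*n_A*n_B/(n_A+n_B) + 1 = 2*6*6/12 + 1 = 7.0000.
        Var[R] = 2*n_A*n_B*(2*n_A*n_B - n_A - n_B) / ((n_A+n_B)^2 * (n_A+n_B-1)) = 4320/1584 = 2.7273.
        SD[R] = 1.6514.
Step 4: Continuity-corrected z = (R + 0.5 - E[R]) / SD[R] = (4 + 0.5 - 7.0000) / 1.6514 = -1.5138.
Step 5: Two-sided p-value via normal approximation = 2*(1 - Phi(|z|)) = 0.130070.
Step 6: alpha = 0.1. fail to reject H0.

R = 4, z = -1.5138, p = 0.130070, fail to reject H0.


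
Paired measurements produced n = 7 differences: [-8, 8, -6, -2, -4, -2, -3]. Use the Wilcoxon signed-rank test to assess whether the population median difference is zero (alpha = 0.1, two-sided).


Step 1: Drop any zero differences (none here) and take |d_i|.
|d| = [8, 8, 6, 2, 4, 2, 3]
Step 2: Midrank |d_i| (ties get averaged ranks).
ranks: |8|->6.5, |8|->6.5, |6|->5, |2|->1.5, |4|->4, |2|->1.5, |3|->3
Step 3: Attach original signs; sum ranks with positive sign and with negative sign.
W+ = 6.5 = 6.5
W- = 6.5 + 5 + 1.5 + 4 + 1.5 + 3 = 21.5
(Check: W+ + W- = 28 should equal n(n+1)/2 = 28.)
Step 4: Test statistic W = min(W+, W-) = 6.5.
Step 5: Ties in |d|, so use the tie-corrected normal approximation.
        E[W] = n(n+1)/4 = 7*8/4 = 14.
        Tie groups: |d|=2 (t=2), |d|=8 (t=2); sum(t^3 - t) = 12.
        Var[W] = n(n+1)(2n+1)/24 - sum(t^3-t)/48 = 840/24 - 12/48 = 34.75.
        z = (W - E[W]) / sqrt(Var[W]) = (6.5 - 14) / 5.8949 = -1.2723.
        Two-sided p = 2*Phi(z) = 0.203272.
Step 6: alpha = 0.1. fail to reject H0.

W+ = 6.5, W- = 21.5, W = min = 6.5, p = 0.203272, fail to reject H0.


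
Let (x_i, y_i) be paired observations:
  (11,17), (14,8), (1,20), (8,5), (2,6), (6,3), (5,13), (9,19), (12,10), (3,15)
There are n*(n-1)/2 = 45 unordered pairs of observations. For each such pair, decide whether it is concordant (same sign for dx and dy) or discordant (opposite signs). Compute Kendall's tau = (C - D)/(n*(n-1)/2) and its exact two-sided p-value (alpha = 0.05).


Step 1: Enumerate the 45 unordered pairs (i,j) with i<j and classify each by sign(x_j-x_i) * sign(y_j-y_i).
  (1,2):dx=+3,dy=-9->D; (1,3):dx=-10,dy=+3->D; (1,4):dx=-3,dy=-12->C; (1,5):dx=-9,dy=-11->C
  (1,6):dx=-5,dy=-14->C; (1,7):dx=-6,dy=-4->C; (1,8):dx=-2,dy=+2->D; (1,9):dx=+1,dy=-7->D
  (1,10):dx=-8,dy=-2->C; (2,3):dx=-13,dy=+12->D; (2,4):dx=-6,dy=-3->C; (2,5):dx=-12,dy=-2->C
  (2,6):dx=-8,dy=-5->C; (2,7):dx=-9,dy=+5->D; (2,8):dx=-5,dy=+11->D; (2,9):dx=-2,dy=+2->D
  (2,10):dx=-11,dy=+7->D; (3,4):dx=+7,dy=-15->D; (3,5):dx=+1,dy=-14->D; (3,6):dx=+5,dy=-17->D
  (3,7):dx=+4,dy=-7->D; (3,8):dx=+8,dy=-1->D; (3,9):dx=+11,dy=-10->D; (3,10):dx=+2,dy=-5->D
  (4,5):dx=-6,dy=+1->D; (4,6):dx=-2,dy=-2->C; (4,7):dx=-3,dy=+8->D; (4,8):dx=+1,dy=+14->C
  (4,9):dx=+4,dy=+5->C; (4,10):dx=-5,dy=+10->D; (5,6):dx=+4,dy=-3->D; (5,7):dx=+3,dy=+7->C
  (5,8):dx=+7,dy=+13->C; (5,9):dx=+10,dy=+4->C; (5,10):dx=+1,dy=+9->C; (6,7):dx=-1,dy=+10->D
  (6,8):dx=+3,dy=+16->C; (6,9):dx=+6,dy=+7->C; (6,10):dx=-3,dy=+12->D; (7,8):dx=+4,dy=+6->C
  (7,9):dx=+7,dy=-3->D; (7,10):dx=-2,dy=+2->D; (8,9):dx=+3,dy=-9->D; (8,10):dx=-6,dy=-4->C
  (9,10):dx=-9,dy=+5->D
Step 2: C = 19, D = 26, total pairs = 45.
Step 3: tau = (C - D)/(n(n-1)/2) = (19 - 26)/45 = -0.155556.
Step 4: Exact two-sided p-value (enumerate n! = 3628800 permutations of y under H0): p = 0.600654.
Step 5: alpha = 0.05. fail to reject H0.

tau_b = -0.1556 (C=19, D=26), p = 0.600654, fail to reject H0.


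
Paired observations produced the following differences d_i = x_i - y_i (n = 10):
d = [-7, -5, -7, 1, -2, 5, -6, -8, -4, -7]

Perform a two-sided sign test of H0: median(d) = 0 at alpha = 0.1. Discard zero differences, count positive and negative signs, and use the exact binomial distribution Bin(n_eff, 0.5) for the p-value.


Step 1: Discard zero differences. Original n = 10; n_eff = number of nonzero differences = 10.
Nonzero differences (with sign): -7, -5, -7, +1, -2, +5, -6, -8, -4, -7
Step 2: Count signs: positive = 2, negative = 8.
Step 3: Under H0: P(positive) = 0.5, so the number of positives S ~ Bin(10, 0.5).
Step 4: Two-sided exact p-value = sum of Bin(10,0.5) probabilities at or below the observed probability = 0.109375.
Step 5: alpha = 0.1. fail to reject H0.

n_eff = 10, pos = 2, neg = 8, p = 0.109375, fail to reject H0.


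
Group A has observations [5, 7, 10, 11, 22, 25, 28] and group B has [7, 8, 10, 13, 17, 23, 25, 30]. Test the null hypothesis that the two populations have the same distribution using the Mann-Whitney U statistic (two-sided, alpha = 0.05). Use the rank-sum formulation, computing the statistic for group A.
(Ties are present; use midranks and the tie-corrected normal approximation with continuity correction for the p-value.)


Step 1: Combine and sort all 15 observations; assign midranks.
sorted (value, group): (5,X), (7,X), (7,Y), (8,Y), (10,X), (10,Y), (11,X), (13,Y), (17,Y), (22,X), (23,Y), (25,X), (25,Y), (28,X), (30,Y)
ranks: 5->1, 7->2.5, 7->2.5, 8->4, 10->5.5, 10->5.5, 11->7, 13->8, 17->9, 22->10, 23->11, 25->12.5, 25->12.5, 28->14, 30->15
Step 2: Rank sum for X: R1 = 1 + 2.5 + 5.5 + 7 + 10 + 12.5 + 14 = 52.5.
Step 3: U_X = R1 - n1(n1+1)/2 = 52.5 - 7*8/2 = 52.5 - 28 = 24.5.
       U_Y = n1*n2 - U_X = 56 - 24.5 = 31.5.
Step 4: Ties are present, so use the tie-corrected normal approximation (with continuity correction) for the p-value.
Step 5: p-value = 0.727753; compare to alpha = 0.05. fail to reject H0.

U_X = 24.5, p = 0.727753, fail to reject H0 at alpha = 0.05.


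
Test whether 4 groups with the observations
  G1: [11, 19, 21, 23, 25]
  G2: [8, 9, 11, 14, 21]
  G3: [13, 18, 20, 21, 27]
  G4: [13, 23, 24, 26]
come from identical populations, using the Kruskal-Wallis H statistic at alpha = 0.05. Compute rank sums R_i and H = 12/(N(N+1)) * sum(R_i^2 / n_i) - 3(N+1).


Step 1: Combine all N = 19 observations and assign midranks.
sorted (value, group, rank): (8,G2,1), (9,G2,2), (11,G1,3.5), (11,G2,3.5), (13,G3,5.5), (13,G4,5.5), (14,G2,7), (18,G3,8), (19,G1,9), (20,G3,10), (21,G1,12), (21,G2,12), (21,G3,12), (23,G1,14.5), (23,G4,14.5), (24,G4,16), (25,G1,17), (26,G4,18), (27,G3,19)
Step 2: Sum ranks within each group.
R_1 = 56 (n_1 = 5)
R_2 = 25.5 (n_2 = 5)
R_3 = 54.5 (n_3 = 5)
R_4 = 54 (n_4 = 4)
Step 3: H = 12/(N(N+1)) * sum(R_i^2/n_i) - 3(N+1)
     = 12/(19*20) * (56^2/5 + 25.5^2/5 + 54.5^2/5 + 54^2/4) - 3*20
     = 0.031579 * 2080.3 - 60
     = 5.693684.
Step 4: Ties present; correction factor C = 1 - 42/(19^3 - 19) = 0.993860. Corrected H = 5.693684 / 0.993860 = 5.728861.
Step 5: Under H0, H ~ chi^2(3); p-value = 0.125573.
Step 6: alpha = 0.05. fail to reject H0.

H = 5.7289, df = 3, p = 0.125573, fail to reject H0.


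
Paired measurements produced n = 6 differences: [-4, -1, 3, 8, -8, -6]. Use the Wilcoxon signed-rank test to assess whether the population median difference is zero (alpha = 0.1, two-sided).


Step 1: Drop any zero differences (none here) and take |d_i|.
|d| = [4, 1, 3, 8, 8, 6]
Step 2: Midrank |d_i| (ties get averaged ranks).
ranks: |4|->3, |1|->1, |3|->2, |8|->5.5, |8|->5.5, |6|->4
Step 3: Attach original signs; sum ranks with positive sign and with negative sign.
W+ = 2 + 5.5 = 7.5
W- = 3 + 1 + 5.5 + 4 = 13.5
(Check: W+ + W- = 21 should equal n(n+1)/2 = 21.)
Step 4: Test statistic W = min(W+, W-) = 7.5.
Step 5: Ties in |d|, so use the tie-corrected normal approximation.
        E[W] = n(n+1)/4 = 6*7/4 = 10.5.
        Tie groups: |d|=8 (t=2); sum(t^3 - t) = 6.
        Var[W] = n(n+1)(2n+1)/24 - sum(t^3-t)/48 = 546/24 - 6/48 = 22.625.
        z = (W - E[W]) / sqrt(Var[W]) = (7.5 - 10.5) / 4.7566 = -0.6307.
        Two-sided p = 2*Phi(z) = 0.528233.
Step 6: alpha = 0.1. fail to reject H0.

W+ = 7.5, W- = 13.5, W = min = 7.5, p = 0.528233, fail to reject H0.


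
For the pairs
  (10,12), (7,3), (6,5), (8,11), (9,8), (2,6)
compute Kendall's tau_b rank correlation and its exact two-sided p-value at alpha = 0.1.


Step 1: Enumerate the 15 unordered pairs (i,j) with i<j and classify each by sign(x_j-x_i) * sign(y_j-y_i).
  (1,2):dx=-3,dy=-9->C; (1,3):dx=-4,dy=-7->C; (1,4):dx=-2,dy=-1->C; (1,5):dx=-1,dy=-4->C
  (1,6):dx=-8,dy=-6->C; (2,3):dx=-1,dy=+2->D; (2,4):dx=+1,dy=+8->C; (2,5):dx=+2,dy=+5->C
  (2,6):dx=-5,dy=+3->D; (3,4):dx=+2,dy=+6->C; (3,5):dx=+3,dy=+3->C; (3,6):dx=-4,dy=+1->D
  (4,5):dx=+1,dy=-3->D; (4,6):dx=-6,dy=-5->C; (5,6):dx=-7,dy=-2->C
Step 2: C = 11, D = 4, total pairs = 15.
Step 3: tau = (C - D)/(n(n-1)/2) = (11 - 4)/15 = 0.466667.
Step 4: Exact two-sided p-value (enumerate n! = 720 permutations of y under H0): p = 0.272222.
Step 5: alpha = 0.1. fail to reject H0.

tau_b = 0.4667 (C=11, D=4), p = 0.272222, fail to reject H0.


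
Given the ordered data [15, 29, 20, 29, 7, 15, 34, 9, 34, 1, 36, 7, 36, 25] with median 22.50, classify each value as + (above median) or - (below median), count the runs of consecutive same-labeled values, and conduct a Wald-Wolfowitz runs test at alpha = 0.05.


Step 1: Compute median = 22.50; label A = above, B = below.
Labels in order: BABABBABABABAA  (n_A = 7, n_B = 7)
Step 2: Count runs R = 12.
Step 3: Under H0 (random ordering), E[R] = 2*n_A*n_B/(n_A+n_B) + 1 = 2*7*7/14 + 1 = 8.0000.
        Var[R] = 2*n_A*n_B*(2*n_A*n_B - n_A - n_B) / ((n_A+n_B)^2 * (n_A+n_B-1)) = 8232/2548 = 3.2308.
        SD[R] = 1.7974.
Step 4: Continuity-corrected z = (R - 0.5 - E[R]) / SD[R] = (12 - 0.5 - 8.0000) / 1.7974 = 1.9472.
Step 5: Two-sided p-value via normal approximation = 2*(1 - Phi(|z|)) = 0.051508.
Step 6: alpha = 0.05. fail to reject H0.

R = 12, z = 1.9472, p = 0.051508, fail to reject H0.


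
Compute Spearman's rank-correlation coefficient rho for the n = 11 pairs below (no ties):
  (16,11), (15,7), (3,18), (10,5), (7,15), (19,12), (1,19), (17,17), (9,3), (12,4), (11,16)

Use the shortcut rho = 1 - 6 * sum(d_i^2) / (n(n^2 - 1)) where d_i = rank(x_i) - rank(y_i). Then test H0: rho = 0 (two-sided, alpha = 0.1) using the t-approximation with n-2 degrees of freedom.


Step 1: Rank x and y separately (midranks; no ties here).
rank(x): 16->9, 15->8, 3->2, 10->5, 7->3, 19->11, 1->1, 17->10, 9->4, 12->7, 11->6
rank(y): 11->5, 7->4, 18->10, 5->3, 15->7, 12->6, 19->11, 17->9, 3->1, 4->2, 16->8
Step 2: d_i = R_x(i) - R_y(i); compute d_i^2.
  (9-5)^2=16, (8-4)^2=16, (2-10)^2=64, (5-3)^2=4, (3-7)^2=16, (11-6)^2=25, (1-11)^2=100, (10-9)^2=1, (4-1)^2=9, (7-2)^2=25, (6-8)^2=4
sum(d^2) = 280.
Step 3: rho = 1 - 6*280 / (11*(11^2 - 1)) = 1 - 1680/1320 = -0.272727.
Step 4: Under H0, t = rho * sqrt((n-2)/(1-rho^2)) = -0.8504 ~ t(9).
Step 5: Two-sided p-value from the t-distribution with 9 df = 0.417141.
Step 6: alpha = 0.1. fail to reject H0.

rho = -0.2727, p = 0.417141, fail to reject H0 at alpha = 0.1.


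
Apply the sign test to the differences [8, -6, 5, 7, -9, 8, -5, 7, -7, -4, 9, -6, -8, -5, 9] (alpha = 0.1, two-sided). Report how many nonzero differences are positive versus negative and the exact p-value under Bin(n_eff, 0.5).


Step 1: Discard zero differences. Original n = 15; n_eff = number of nonzero differences = 15.
Nonzero differences (with sign): +8, -6, +5, +7, -9, +8, -5, +7, -7, -4, +9, -6, -8, -5, +9
Step 2: Count signs: positive = 7, negative = 8.
Step 3: Under H0: P(positive) = 0.5, so the number of positives S ~ Bin(15, 0.5).
Step 4: Two-sided exact p-value = sum of Bin(15,0.5) probabilities at or below the observed probability = 1.000000.
Step 5: alpha = 0.1. fail to reject H0.

n_eff = 15, pos = 7, neg = 8, p = 1.000000, fail to reject H0.


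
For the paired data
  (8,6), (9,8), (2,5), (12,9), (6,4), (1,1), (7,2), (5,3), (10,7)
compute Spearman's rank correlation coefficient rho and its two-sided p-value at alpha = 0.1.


Step 1: Rank x and y separately (midranks; no ties here).
rank(x): 8->6, 9->7, 2->2, 12->9, 6->4, 1->1, 7->5, 5->3, 10->8
rank(y): 6->6, 8->8, 5->5, 9->9, 4->4, 1->1, 2->2, 3->3, 7->7
Step 2: d_i = R_x(i) - R_y(i); compute d_i^2.
  (6-6)^2=0, (7-8)^2=1, (2-5)^2=9, (9-9)^2=0, (4-4)^2=0, (1-1)^2=0, (5-2)^2=9, (3-3)^2=0, (8-7)^2=1
sum(d^2) = 20.
Step 3: rho = 1 - 6*20 / (9*(9^2 - 1)) = 1 - 120/720 = 0.833333.
Step 4: Under H0, t = rho * sqrt((n-2)/(1-rho^2)) = 3.9886 ~ t(7).
Step 5: Two-sided p-value from the t-distribution with 7 df = 0.005266.
Step 6: alpha = 0.1. reject H0.

rho = 0.8333, p = 0.005266, reject H0 at alpha = 0.1.


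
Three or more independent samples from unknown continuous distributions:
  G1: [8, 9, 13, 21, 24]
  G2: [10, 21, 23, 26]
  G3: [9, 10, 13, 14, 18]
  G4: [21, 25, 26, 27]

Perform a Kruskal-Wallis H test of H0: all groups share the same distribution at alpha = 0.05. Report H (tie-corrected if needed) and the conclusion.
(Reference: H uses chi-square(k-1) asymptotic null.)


Step 1: Combine all N = 18 observations and assign midranks.
sorted (value, group, rank): (8,G1,1), (9,G1,2.5), (9,G3,2.5), (10,G2,4.5), (10,G3,4.5), (13,G1,6.5), (13,G3,6.5), (14,G3,8), (18,G3,9), (21,G1,11), (21,G2,11), (21,G4,11), (23,G2,13), (24,G1,14), (25,G4,15), (26,G2,16.5), (26,G4,16.5), (27,G4,18)
Step 2: Sum ranks within each group.
R_1 = 35 (n_1 = 5)
R_2 = 45 (n_2 = 4)
R_3 = 30.5 (n_3 = 5)
R_4 = 60.5 (n_4 = 4)
Step 3: H = 12/(N(N+1)) * sum(R_i^2/n_i) - 3(N+1)
     = 12/(18*19) * (35^2/5 + 45^2/4 + 30.5^2/5 + 60.5^2/4) - 3*19
     = 0.035088 * 1852.36 - 57
     = 7.995175.
Step 4: Ties present; correction factor C = 1 - 48/(18^3 - 18) = 0.991744. Corrected H = 7.995175 / 0.991744 = 8.061733.
Step 5: Under H0, H ~ chi^2(3); p-value = 0.044753.
Step 6: alpha = 0.05. reject H0.

H = 8.0617, df = 3, p = 0.044753, reject H0.
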